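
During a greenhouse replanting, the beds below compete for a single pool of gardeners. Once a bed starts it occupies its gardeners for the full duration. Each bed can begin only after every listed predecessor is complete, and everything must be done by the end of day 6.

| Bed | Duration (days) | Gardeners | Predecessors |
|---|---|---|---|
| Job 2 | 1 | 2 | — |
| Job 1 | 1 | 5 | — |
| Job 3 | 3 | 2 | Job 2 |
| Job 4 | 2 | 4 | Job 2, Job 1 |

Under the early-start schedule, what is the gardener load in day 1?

7

At early start, day 1 has: Job 2, Job 1.
Demand: 2 + 5 = 7.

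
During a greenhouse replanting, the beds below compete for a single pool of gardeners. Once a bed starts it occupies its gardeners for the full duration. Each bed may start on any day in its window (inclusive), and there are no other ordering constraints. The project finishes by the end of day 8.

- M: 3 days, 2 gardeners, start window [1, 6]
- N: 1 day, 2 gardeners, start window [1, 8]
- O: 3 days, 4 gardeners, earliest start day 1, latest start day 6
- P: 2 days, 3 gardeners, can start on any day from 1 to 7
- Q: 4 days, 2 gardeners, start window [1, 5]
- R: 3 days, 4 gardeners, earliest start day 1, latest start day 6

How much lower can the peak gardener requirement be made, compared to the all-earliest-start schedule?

Early-start peak: d1:17  d2:15  d3:12  d4:2  d5:0  d6:0  d7:0  d8:0 ⇒ 17.
Leveled (M@1, N@4, O@1, P@4, Q@5, R@6): d1:6  d2:6  d3:6  d4:5  d5:5  d6:6  d7:6  d8:6 ⇒ 6.
Reduction 17 − 6 = 11.

11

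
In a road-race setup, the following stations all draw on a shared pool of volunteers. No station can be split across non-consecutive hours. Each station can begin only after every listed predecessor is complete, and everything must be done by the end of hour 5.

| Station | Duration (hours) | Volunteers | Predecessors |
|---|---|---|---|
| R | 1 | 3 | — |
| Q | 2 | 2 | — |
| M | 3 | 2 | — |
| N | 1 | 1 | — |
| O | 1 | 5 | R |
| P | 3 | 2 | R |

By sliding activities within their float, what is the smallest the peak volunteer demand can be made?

6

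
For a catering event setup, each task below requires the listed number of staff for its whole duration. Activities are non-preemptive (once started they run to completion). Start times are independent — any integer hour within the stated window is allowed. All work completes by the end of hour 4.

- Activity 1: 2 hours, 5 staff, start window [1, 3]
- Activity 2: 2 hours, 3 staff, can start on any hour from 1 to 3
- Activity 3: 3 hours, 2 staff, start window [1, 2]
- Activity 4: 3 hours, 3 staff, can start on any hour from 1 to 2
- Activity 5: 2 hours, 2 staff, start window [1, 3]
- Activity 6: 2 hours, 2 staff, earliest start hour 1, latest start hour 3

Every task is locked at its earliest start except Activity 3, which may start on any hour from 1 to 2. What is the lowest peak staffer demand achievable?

Activity 3@1: h1:17  h2:17  h3:5  h4:0 → peak 17
Activity 3@2: h1:15  h2:17  h3:5  h4:2 → peak 17
Best is Activity 3@1, peak 17.

17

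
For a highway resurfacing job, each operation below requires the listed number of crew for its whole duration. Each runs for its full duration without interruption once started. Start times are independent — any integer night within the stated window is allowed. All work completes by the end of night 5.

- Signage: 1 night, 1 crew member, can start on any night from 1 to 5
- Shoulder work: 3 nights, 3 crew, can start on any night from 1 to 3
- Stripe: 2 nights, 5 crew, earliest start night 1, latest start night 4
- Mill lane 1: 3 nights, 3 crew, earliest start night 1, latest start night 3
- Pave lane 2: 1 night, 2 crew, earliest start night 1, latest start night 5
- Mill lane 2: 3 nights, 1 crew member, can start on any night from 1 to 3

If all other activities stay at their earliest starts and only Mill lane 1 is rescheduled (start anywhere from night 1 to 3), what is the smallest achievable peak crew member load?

12

Mill lane 1@1: n1:15  n2:12  n3:7  n4:0  n5:0 → peak 15
Mill lane 1@2: n1:12  n2:12  n3:7  n4:3  n5:0 → peak 12
Mill lane 1@3: n1:12  n2:9  n3:7  n4:3  n5:3 → peak 12
Best is Mill lane 1@2, peak 12.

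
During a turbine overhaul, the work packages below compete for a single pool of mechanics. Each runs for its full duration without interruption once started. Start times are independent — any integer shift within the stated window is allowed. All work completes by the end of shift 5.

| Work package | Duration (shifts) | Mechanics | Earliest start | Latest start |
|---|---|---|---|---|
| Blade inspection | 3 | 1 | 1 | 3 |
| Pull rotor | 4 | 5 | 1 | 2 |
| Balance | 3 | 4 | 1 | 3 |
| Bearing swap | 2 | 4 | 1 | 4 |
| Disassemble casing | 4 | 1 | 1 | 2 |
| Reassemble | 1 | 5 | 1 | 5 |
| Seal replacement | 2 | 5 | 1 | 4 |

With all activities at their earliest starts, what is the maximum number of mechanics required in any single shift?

Early-start schedule: Blade inspection@1, Pull rotor@1, Balance@1, Bearing swap@1, Disassemble casing@1, Reassemble@1, Seal replacement@1.
Load per shift: shift 1: 25, shift 2: 20, shift 3: 11, shift 4: 6, shift 5: 0.
Peak is 25.

25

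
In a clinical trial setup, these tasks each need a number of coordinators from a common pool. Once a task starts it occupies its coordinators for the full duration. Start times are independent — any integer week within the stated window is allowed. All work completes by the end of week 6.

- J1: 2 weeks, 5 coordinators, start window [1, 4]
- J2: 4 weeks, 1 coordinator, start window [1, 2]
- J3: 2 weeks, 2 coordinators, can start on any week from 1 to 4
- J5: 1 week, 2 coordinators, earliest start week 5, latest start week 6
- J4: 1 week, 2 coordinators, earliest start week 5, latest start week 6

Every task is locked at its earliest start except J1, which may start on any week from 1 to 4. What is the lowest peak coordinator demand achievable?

J1@1: w1:8  w2:8  w3:1  w4:1  w5:4  w6:0 → peak 8
J1@2: w1:3  w2:8  w3:6  w4:1  w5:4  w6:0 → peak 8
J1@3: w1:3  w2:3  w3:6  w4:6  w5:4  w6:0 → peak 6
J1@4: w1:3  w2:3  w3:1  w4:6  w5:9  w6:0 → peak 9
Best is J1@3, peak 6.

6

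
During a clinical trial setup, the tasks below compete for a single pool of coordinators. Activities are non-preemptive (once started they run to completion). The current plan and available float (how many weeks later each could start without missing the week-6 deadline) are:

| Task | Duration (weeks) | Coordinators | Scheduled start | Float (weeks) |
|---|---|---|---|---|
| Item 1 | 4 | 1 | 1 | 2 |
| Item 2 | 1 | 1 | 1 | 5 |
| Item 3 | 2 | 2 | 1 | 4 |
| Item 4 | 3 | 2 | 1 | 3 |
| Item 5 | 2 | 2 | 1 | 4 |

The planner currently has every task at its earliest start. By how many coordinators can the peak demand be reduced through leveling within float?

Early-start peak: w1:8  w2:7  w3:3  w4:1  w5:0  w6:0 ⇒ 8.
Leveled (Item 1@1, Item 2@1, Item 3@1, Item 4@3, Item 5@5): w1:4  w2:3  w3:3  w4:3  w5:4  w6:2 ⇒ 4.
Reduction 8 − 4 = 4.

4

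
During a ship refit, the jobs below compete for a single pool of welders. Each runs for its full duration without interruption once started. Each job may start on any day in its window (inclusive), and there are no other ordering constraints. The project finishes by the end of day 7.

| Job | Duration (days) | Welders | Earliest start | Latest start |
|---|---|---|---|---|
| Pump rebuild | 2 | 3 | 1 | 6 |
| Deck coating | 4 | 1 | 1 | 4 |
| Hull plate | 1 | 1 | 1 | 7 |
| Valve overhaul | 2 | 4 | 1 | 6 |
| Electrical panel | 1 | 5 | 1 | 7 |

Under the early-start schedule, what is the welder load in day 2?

At early start, day 2 has: Pump rebuild, Deck coating, Valve overhaul.
Demand: 3 + 1 + 4 = 8.

8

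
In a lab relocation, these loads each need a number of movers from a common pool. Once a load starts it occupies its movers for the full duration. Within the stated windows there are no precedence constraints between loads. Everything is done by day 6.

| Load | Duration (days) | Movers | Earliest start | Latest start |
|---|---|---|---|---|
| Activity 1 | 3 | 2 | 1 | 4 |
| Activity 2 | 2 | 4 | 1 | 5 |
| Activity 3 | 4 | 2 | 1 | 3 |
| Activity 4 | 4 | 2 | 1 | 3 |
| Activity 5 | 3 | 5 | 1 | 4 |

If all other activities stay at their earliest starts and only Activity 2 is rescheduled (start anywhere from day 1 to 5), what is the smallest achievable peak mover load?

Activity 2@1: d1:15  d2:15  d3:11  d4:4  d5:0  d6:0 → peak 15
Activity 2@2: d1:11  d2:15  d3:15  d4:4  d5:0  d6:0 → peak 15
Activity 2@3: d1:11  d2:11  d3:15  d4:8  d5:0  d6:0 → peak 15
Activity 2@4: d1:11  d2:11  d3:11  d4:8  d5:4  d6:0 → peak 11
Activity 2@5: d1:11  d2:11  d3:11  d4:4  d5:4  d6:4 → peak 11
Best is Activity 2@4, peak 11.

11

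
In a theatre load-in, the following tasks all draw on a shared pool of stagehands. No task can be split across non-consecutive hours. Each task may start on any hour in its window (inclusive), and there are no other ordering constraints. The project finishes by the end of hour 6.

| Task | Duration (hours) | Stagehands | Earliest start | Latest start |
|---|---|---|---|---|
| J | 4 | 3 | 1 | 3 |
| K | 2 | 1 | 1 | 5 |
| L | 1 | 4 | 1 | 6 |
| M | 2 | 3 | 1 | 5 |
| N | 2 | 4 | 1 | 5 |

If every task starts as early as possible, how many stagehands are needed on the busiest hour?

Early-start schedule: J@1, K@1, L@1, M@1, N@1.
Load per hour: hour 1: 15, hour 2: 11, hour 3: 3, hour 4: 3, hour 5: 0, hour 6: 0.
Peak is 15.

15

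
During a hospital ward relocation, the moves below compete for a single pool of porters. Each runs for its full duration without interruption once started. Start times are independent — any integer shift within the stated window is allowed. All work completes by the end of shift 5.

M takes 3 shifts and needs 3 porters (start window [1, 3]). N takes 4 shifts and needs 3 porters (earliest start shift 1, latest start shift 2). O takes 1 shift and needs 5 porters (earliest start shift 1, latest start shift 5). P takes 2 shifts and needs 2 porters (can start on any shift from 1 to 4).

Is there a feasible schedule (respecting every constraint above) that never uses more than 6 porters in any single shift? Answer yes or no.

The minimum achievable peak is 7; 6 < 7, so no feasible schedule stays within the cap.

no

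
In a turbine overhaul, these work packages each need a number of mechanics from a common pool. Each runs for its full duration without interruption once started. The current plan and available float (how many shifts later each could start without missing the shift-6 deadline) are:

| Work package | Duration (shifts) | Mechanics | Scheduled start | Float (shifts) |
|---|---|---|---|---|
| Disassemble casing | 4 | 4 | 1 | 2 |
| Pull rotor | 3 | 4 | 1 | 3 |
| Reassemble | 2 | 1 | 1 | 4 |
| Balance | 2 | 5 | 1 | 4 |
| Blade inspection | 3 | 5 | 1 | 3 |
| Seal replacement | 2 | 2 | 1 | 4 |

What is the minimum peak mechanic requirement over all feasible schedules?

Early-start (Disassemble casing@1, Pull rotor@1, Reassemble@1, Balance@1, Blade inspection@1, Seal replacement@1) gives peak 21: s1:21  s2:21  s3:13  s4:4  s5:0  s6:0.
Shift Reassemble→3, Balance→5, Blade inspection→4.
Schedule Disassemble casing@1, Pull rotor@1, Reassemble@3, Balance@5, Blade inspection@4, Seal replacement@1: s1:10  s2:10  s3:9  s4:10  s5:10  s6:10 — peak 10.
Total mechanic-shifts = 59 over 6 shifts ⇒ peak ≥ ⌈59/6⌉ = 10, so 10 is optimal.

10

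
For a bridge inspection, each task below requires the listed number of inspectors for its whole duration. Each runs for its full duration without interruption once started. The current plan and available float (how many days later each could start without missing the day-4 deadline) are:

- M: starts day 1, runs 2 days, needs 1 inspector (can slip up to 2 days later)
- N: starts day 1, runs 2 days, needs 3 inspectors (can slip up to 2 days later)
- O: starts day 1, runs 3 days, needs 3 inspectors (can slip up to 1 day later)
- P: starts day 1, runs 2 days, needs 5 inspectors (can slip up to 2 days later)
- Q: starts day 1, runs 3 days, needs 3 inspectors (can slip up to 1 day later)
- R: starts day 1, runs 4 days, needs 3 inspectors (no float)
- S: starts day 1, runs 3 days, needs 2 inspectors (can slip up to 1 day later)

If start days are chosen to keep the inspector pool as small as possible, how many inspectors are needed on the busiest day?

Early-start (M@1, N@1, O@1, P@1, Q@1, R@1, S@1) gives peak 20: d1:20  d2:20  d3:11  d4:3.
Shift P→3.
Schedule M@1, N@1, O@1, P@3, Q@1, R@1, S@1: d1:15  d2:15  d3:16  d4:8 — peak 16.

16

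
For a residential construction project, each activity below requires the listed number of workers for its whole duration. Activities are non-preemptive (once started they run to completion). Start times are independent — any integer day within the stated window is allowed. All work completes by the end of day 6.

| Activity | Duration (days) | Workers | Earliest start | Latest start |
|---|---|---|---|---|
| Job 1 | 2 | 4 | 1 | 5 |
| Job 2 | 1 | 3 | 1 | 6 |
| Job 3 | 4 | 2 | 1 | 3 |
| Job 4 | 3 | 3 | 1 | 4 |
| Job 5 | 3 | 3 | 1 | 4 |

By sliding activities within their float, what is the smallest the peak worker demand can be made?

8

Early-start (Job 1@1, Job 2@1, Job 3@1, Job 4@1, Job 5@1) gives peak 15: d1:15  d2:12  d3:8  d4:2  d5:0  d6:0.
Shift Job 3→2, Job 4→3, Job 5→3.
Schedule Job 1@1, Job 2@1, Job 3@2, Job 4@3, Job 5@3: d1:7  d2:6  d3:8  d4:8  d5:8  d6:0 — peak 8.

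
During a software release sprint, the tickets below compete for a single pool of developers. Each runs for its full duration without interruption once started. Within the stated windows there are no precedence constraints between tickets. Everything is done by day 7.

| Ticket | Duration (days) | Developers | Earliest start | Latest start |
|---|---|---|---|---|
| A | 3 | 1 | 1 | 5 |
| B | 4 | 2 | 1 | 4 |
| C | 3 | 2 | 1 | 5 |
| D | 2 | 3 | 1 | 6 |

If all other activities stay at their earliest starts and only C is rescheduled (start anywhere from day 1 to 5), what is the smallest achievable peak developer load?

6

C@1: d1:8  d2:8  d3:5  d4:2  d5:0  d6:0  d7:0 → peak 8
C@2: d1:6  d2:8  d3:5  d4:4  d5:0  d6:0  d7:0 → peak 8
C@3: d1:6  d2:6  d3:5  d4:4  d5:2  d6:0  d7:0 → peak 6
C@4: d1:6  d2:6  d3:3  d4:4  d5:2  d6:2  d7:0 → peak 6
C@5: d1:6  d2:6  d3:3  d4:2  d5:2  d6:2  d7:2 → peak 6
Best is C@3, peak 6.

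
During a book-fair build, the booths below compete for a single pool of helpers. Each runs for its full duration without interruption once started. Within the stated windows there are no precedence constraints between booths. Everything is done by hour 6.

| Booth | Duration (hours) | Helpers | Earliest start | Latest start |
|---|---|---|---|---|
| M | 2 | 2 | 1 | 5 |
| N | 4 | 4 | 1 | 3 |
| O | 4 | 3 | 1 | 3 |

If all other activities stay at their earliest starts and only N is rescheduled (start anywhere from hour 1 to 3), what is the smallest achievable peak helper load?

7

N@1: h1:9  h2:9  h3:7  h4:7  h5:0  h6:0 → peak 9
N@2: h1:5  h2:9  h3:7  h4:7  h5:4  h6:0 → peak 9
N@3: h1:5  h2:5  h3:7  h4:7  h5:4  h6:4 → peak 7
Best is N@3, peak 7.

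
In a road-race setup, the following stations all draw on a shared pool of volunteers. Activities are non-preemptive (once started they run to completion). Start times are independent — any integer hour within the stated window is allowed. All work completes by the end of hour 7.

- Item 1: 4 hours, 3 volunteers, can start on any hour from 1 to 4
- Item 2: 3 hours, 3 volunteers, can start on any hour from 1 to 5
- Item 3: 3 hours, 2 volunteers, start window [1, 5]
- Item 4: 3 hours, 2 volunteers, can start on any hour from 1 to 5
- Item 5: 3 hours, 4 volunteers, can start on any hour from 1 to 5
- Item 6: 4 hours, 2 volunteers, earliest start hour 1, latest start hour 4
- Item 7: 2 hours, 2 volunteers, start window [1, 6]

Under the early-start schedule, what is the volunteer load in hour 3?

16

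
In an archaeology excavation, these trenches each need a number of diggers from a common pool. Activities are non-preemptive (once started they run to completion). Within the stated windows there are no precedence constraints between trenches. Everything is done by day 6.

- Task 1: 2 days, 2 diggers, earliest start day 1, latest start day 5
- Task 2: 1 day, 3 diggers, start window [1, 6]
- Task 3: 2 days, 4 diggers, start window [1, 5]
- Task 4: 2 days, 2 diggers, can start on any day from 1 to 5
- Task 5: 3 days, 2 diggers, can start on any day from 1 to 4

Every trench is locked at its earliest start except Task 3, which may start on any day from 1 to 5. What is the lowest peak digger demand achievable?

9

Task 3@1: d1:13  d2:10  d3:2  d4:0  d5:0  d6:0 → peak 13
Task 3@2: d1:9  d2:10  d3:6  d4:0  d5:0  d6:0 → peak 10
Task 3@3: d1:9  d2:6  d3:6  d4:4  d5:0  d6:0 → peak 9
Task 3@4: d1:9  d2:6  d3:2  d4:4  d5:4  d6:0 → peak 9
Task 3@5: d1:9  d2:6  d3:2  d4:0  d5:4  d6:4 → peak 9
Best is Task 3@3, peak 9.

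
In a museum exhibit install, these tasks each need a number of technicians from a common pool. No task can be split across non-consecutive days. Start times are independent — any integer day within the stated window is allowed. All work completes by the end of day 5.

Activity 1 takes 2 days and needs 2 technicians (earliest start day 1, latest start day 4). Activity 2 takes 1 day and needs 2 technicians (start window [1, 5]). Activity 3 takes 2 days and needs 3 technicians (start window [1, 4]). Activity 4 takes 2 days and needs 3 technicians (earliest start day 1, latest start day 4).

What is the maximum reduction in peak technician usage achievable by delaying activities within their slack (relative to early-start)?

5

Early-start peak: d1:10  d2:8  d3:0  d4:0  d5:0 ⇒ 10.
Leveled (Activity 1@1, Activity 2@1, Activity 3@2, Activity 4@4): d1:4  d2:5  d3:3  d4:3  d5:3 ⇒ 5.
Reduction 10 − 5 = 5.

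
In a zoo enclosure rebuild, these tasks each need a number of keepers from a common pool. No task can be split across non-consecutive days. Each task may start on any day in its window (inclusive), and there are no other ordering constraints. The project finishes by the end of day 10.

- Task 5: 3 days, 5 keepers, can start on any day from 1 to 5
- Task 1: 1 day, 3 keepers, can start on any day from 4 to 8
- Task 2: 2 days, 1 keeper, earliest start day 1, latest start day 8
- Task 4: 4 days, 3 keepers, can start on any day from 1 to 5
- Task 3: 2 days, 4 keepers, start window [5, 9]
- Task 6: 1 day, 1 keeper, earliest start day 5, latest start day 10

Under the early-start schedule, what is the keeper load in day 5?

At early start, day 5 has: Task 3, Task 6.
Demand: 4 + 1 = 5.

5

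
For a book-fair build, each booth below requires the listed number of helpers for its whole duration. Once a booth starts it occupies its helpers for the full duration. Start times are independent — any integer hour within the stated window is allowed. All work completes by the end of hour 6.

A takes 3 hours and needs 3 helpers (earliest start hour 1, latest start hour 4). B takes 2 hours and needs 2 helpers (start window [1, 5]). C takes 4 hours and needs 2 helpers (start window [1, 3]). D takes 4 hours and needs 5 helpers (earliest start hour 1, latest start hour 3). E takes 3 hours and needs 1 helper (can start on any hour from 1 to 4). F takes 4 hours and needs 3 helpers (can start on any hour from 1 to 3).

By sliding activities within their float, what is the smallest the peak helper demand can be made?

13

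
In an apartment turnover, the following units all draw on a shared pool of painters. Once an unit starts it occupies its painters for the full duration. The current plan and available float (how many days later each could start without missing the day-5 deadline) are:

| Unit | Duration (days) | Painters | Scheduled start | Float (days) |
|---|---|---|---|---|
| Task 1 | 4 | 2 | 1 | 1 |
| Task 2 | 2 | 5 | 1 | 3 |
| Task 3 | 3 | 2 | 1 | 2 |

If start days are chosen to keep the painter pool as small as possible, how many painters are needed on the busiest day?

Early-start (Task 1@1, Task 2@1, Task 3@1) gives peak 9: d1:9  d2:9  d3:4  d4:2  d5:0.
Shift Task 3→3.
Schedule Task 1@1, Task 2@1, Task 3@3: d1:7  d2:7  d3:4  d4:4  d5:2 — peak 7.
No arrangement of the 24 feasible schedules does better.

7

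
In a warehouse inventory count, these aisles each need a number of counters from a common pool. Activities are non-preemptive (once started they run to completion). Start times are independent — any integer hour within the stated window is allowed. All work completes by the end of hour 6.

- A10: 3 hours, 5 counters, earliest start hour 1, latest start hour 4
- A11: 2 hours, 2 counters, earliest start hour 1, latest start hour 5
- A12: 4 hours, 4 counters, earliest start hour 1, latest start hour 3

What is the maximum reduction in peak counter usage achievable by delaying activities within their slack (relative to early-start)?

2

Early-start peak: h1:11  h2:11  h3:9  h4:4  h5:0  h6:0 ⇒ 11.
Leveled (A10@1, A11@1, A12@3): h1:7  h2:7  h3:9  h4:4  h5:4  h6:4 ⇒ 9.
Reduction 11 − 9 = 2.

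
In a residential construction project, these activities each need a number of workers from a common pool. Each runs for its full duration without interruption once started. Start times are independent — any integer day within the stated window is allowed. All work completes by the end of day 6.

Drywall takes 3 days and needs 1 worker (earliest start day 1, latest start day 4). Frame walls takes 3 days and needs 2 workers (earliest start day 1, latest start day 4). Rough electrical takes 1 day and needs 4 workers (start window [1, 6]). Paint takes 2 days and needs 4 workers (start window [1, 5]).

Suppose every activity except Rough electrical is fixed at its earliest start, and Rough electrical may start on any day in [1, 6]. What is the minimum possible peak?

7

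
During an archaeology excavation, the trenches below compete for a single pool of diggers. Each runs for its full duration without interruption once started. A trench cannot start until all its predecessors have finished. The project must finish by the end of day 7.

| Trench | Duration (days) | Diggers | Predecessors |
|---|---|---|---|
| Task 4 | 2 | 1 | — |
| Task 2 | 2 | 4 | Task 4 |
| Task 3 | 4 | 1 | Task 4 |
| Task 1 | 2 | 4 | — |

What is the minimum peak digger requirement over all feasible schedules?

5

Schedule Task 4@1, Task 2@3, Task 3@3, Task 1@1: d1:5  d2:5  d3:5  d4:5  d5:1  d6:1  d7:0 — peak 5.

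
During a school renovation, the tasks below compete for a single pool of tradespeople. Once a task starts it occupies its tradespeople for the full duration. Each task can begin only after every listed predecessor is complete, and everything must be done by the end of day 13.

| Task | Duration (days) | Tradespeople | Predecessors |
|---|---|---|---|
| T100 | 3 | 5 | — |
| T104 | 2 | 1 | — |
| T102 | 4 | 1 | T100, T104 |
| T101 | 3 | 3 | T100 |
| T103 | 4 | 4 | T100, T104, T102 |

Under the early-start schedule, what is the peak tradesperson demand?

Early-start schedule: T100@1, T104@1, T102@4, T101@4, T103@8.
Load per day: day 1: 6, day 2: 6, day 3: 5, day 4: 4, day 5: 4, day 6: 4, day 7: 1, day 8: 4, day 9: 4, day 10: 4, day 11: 4, day 12: 0, day 13: 0.
Peak is 6.

6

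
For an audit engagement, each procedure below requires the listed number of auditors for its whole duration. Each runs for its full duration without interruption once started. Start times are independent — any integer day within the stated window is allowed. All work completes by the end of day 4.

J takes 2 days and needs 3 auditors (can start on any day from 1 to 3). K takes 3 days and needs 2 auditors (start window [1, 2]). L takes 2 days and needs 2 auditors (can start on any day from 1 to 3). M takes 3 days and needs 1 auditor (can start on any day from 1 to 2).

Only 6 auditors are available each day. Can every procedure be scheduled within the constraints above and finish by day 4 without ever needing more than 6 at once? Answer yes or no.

yes

Schedule J@1, K@1, L@3, M@1: d1:6  d2:6  d3:5  d4:2 — peak 6 ≤ 6.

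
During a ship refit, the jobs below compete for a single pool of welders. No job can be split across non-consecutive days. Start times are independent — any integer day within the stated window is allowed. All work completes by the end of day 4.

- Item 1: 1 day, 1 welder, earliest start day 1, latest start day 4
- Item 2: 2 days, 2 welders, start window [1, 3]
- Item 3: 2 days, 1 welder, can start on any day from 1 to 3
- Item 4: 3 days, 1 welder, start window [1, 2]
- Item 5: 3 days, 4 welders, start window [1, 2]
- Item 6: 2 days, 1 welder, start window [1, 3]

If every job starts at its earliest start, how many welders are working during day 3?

5

At early start, day 3 has: Item 4, Item 5.
Demand: 1 + 4 = 5.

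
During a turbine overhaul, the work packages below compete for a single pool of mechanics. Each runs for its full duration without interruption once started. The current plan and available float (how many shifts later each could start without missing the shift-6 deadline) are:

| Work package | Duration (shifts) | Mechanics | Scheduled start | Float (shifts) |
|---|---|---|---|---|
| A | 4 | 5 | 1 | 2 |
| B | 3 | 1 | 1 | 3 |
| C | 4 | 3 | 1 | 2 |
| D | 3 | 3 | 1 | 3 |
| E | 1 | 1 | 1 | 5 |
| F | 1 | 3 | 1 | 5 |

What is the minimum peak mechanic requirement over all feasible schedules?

11

Early-start (A@1, B@1, C@1, D@1, E@1, F@1) gives peak 16: s1:16  s2:12  s3:12  s4:8  s5:0  s6:0.
Shift D→4, F→5.
Schedule A@1, B@1, C@1, D@4, E@1, F@5: s1:10  s2:9  s3:9  s4:11  s5:6  s6:3 — peak 11.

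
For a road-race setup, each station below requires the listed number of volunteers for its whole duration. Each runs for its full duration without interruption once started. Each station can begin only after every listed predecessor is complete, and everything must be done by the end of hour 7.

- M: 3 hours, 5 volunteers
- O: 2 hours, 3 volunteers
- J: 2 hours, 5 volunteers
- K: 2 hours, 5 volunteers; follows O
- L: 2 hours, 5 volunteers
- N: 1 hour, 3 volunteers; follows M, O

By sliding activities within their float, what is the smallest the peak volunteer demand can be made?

10

Early-start (M@1, O@1, J@1, K@3, L@1, N@4) gives peak 18: h1:18  h2:18  h3:10  h4:8  h5:0  h6:0  h7:0.
Shift J→3, K→4, L→5, N→6.
Schedule M@1, O@1, J@3, K@4, L@5, N@6: h1:8  h2:8  h3:10  h4:10  h5:10  h6:8  h7:0 — peak 10.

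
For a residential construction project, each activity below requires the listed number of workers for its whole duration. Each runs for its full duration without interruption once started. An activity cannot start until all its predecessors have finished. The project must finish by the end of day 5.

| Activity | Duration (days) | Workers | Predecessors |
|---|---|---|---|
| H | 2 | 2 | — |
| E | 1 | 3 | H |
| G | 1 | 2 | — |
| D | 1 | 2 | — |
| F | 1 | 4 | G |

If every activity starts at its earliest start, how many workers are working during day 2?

At early start, day 2 has: H, F.
Demand: 2 + 4 = 6.

6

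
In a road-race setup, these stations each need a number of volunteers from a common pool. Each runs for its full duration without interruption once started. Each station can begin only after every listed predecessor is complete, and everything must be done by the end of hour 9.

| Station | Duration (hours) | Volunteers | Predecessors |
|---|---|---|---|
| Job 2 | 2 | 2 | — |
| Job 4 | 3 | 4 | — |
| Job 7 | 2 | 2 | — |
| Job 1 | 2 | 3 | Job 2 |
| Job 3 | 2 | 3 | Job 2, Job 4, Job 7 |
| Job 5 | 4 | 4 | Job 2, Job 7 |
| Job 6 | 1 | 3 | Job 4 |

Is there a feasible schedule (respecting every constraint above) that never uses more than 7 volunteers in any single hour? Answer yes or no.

yes

Schedule Job 2@1, Job 4@1, Job 7@3, Job 1@4, Job 3@5, Job 5@6, Job 6@7: h1:6  h2:6  h3:6  h4:5  h5:6  h6:7  h7:7  h8:4  h9:4 — peak 7 ≤ 7.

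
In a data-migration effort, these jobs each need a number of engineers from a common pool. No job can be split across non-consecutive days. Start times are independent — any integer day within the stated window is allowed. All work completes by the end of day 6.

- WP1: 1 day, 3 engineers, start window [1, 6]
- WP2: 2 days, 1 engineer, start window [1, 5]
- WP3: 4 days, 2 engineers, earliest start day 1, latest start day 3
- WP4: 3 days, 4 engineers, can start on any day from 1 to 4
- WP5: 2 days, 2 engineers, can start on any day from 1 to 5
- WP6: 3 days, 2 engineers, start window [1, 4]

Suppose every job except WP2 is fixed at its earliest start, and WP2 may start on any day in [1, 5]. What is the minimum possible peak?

13

WP2@1: d1:14  d2:11  d3:8  d4:2  d5:0  d6:0 → peak 14
WP2@2: d1:13  d2:11  d3:9  d4:2  d5:0  d6:0 → peak 13
WP2@3: d1:13  d2:10  d3:9  d4:3  d5:0  d6:0 → peak 13
WP2@4: d1:13  d2:10  d3:8  d4:3  d5:1  d6:0 → peak 13
WP2@5: d1:13  d2:10  d3:8  d4:2  d5:1  d6:1 → peak 13
Best is WP2@2, peak 13.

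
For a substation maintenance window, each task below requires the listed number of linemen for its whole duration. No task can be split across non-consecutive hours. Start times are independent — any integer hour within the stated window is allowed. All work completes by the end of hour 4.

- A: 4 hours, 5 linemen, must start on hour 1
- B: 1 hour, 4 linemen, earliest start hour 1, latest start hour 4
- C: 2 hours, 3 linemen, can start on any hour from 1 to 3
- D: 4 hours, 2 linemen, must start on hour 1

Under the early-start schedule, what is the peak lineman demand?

Early-start schedule: A@1, B@1, C@1, D@1.
Load per hour: hour 1: 14, hour 2: 10, hour 3: 7, hour 4: 7.
Peak is 14.

14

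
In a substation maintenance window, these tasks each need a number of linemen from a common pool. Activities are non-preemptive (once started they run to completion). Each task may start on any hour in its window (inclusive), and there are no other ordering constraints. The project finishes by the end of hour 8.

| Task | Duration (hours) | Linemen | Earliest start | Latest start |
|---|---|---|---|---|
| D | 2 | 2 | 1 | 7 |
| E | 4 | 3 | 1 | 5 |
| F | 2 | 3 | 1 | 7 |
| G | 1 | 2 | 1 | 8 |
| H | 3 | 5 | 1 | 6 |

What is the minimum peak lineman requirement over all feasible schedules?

Early-start (D@1, E@1, F@1, G@1, H@1) gives peak 15: h1:15  h2:13  h3:8  h4:3  h5:0  h6:0  h7:0  h8:0.
Shift F→3, G→5, H→6.
Schedule D@1, E@1, F@3, G@5, H@6: h1:5  h2:5  h3:6  h4:6  h5:2  h6:5  h7:5  h8:5 — peak 6.

6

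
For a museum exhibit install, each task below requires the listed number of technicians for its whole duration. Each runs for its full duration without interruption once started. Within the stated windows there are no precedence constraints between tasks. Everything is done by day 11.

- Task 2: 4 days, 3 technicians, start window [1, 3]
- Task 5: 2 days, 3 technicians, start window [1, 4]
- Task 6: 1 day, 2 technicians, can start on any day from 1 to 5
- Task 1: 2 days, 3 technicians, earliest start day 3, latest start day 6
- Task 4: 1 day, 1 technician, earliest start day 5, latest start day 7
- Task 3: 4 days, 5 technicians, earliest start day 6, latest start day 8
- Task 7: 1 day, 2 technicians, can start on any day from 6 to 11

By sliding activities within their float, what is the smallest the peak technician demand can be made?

Early-start (Task 2@1, Task 5@1, Task 6@1, Task 1@3, Task 4@5, Task 3@6, Task 7@6) gives peak 8: d1:8  d2:6  d3:6  d4:6  d5:1  d6:7  d7:5  d8:5  d9:5  d10:0  d11:0.
Shift Task 6→3, Task 1→4, Task 7→10.
Schedule Task 2@1, Task 5@1, Task 6@3, Task 1@4, Task 4@5, Task 3@6, Task 7@10: d1:6  d2:6  d3:5  d4:6  d5:4  d6:5  d7:5  d8:5  d9:5  d10:2  d11:0 — peak 6.

6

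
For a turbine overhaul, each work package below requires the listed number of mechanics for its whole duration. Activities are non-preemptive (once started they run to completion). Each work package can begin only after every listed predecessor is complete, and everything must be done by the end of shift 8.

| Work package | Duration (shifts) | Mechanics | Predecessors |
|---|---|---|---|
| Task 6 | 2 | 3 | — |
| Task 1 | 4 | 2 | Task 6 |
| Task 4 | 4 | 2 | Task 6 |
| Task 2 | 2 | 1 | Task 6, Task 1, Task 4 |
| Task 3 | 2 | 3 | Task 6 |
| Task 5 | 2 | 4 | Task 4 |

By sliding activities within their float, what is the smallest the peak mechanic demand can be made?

Schedule Task 6@1, Task 1@3, Task 4@3, Task 2@7, Task 3@3, Task 5@7: s1:3  s2:3  s3:7  s4:7  s5:4  s6:4  s7:5  s8:5 — peak 7.
No arrangement of the 5 feasible schedules does better.

7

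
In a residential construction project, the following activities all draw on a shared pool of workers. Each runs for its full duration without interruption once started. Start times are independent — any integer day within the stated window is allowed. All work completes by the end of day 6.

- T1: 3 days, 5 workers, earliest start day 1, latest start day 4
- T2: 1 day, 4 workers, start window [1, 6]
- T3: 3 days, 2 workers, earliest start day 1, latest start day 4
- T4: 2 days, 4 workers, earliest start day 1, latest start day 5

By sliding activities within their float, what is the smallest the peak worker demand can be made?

Early-start (T1@1, T2@1, T3@1, T4@1) gives peak 15: d1:15  d2:11  d3:7  d4:0  d5:0  d6:0.
Shift T2→4, T3→4, T4→5.
Schedule T1@1, T2@4, T3@4, T4@5: d1:5  d2:5  d3:5  d4:6  d5:6  d6:6 — peak 6.
Total worker-days = 33 over 6 days ⇒ peak ≥ ⌈33/6⌉ = 6, so 6 is optimal.

6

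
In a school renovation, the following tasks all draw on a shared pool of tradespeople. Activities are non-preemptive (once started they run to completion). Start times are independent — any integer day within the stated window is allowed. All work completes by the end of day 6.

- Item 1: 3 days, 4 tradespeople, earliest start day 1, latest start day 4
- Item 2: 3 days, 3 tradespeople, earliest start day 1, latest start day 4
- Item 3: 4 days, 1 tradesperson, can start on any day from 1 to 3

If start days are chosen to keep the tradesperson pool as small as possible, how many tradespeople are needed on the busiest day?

5

Early-start (Item 1@1, Item 2@1, Item 3@1) gives peak 8: d1:8  d2:8  d3:8  d4:1  d5:0  d6:0.
Shift Item 2→4.
Schedule Item 1@1, Item 2@4, Item 3@1: d1:5  d2:5  d3:5  d4:4  d5:3  d6:3 — peak 5.
Total tradesperson-days = 25 over 6 days ⇒ peak ≥ ⌈25/6⌉ = 5, so 5 is optimal.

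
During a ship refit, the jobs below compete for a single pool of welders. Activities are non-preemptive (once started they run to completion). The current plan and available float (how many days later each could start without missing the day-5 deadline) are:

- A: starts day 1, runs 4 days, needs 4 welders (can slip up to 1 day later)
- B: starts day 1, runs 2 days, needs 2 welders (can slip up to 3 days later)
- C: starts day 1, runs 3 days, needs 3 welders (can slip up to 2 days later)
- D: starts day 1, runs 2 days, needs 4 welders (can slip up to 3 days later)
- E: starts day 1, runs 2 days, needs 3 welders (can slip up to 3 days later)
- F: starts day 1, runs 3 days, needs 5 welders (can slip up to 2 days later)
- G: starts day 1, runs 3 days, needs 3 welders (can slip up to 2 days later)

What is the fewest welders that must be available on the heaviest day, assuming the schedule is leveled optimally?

15

Early-start (A@1, B@1, C@1, D@1, E@1, F@1, G@1) gives peak 24: d1:24  d2:24  d3:15  d4:4  d5:0.
Shift E→4, F→3, G→3.
Schedule A@1, B@1, C@1, D@1, E@4, F@3, G@3: d1:13  d2:13  d3:15  d4:15  d5:11 — peak 15.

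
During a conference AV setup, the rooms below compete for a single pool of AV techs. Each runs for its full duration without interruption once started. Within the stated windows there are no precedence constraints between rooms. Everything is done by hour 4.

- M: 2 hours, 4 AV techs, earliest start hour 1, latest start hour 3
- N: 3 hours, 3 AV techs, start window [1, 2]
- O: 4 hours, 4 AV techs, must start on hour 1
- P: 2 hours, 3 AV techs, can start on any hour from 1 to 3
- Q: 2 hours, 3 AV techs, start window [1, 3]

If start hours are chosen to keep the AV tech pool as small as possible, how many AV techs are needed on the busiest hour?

Early-start (M@1, N@1, O@1, P@1, Q@1) gives peak 17: h1:17  h2:17  h3:7  h4:4.
Shift P→3, Q→3.
Schedule M@1, N@1, O@1, P@3, Q@3: h1:11  h2:11  h3:13  h4:10 — peak 13.

13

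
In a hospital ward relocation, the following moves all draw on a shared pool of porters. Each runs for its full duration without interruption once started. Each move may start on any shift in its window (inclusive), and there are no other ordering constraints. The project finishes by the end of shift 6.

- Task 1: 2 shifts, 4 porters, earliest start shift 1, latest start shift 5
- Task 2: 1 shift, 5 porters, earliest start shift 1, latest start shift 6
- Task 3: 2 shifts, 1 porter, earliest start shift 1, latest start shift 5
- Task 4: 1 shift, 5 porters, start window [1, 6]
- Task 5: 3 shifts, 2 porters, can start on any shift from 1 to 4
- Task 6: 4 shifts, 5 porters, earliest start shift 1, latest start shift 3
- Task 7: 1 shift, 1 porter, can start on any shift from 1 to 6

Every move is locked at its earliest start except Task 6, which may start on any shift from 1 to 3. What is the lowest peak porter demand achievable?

18

Task 6@1: s1:23  s2:12  s3:7  s4:5  s5:0  s6:0 → peak 23
Task 6@2: s1:18  s2:12  s3:7  s4:5  s5:5  s6:0 → peak 18
Task 6@3: s1:18  s2:7  s3:7  s4:5  s5:5  s6:5 → peak 18
Best is Task 6@2, peak 18.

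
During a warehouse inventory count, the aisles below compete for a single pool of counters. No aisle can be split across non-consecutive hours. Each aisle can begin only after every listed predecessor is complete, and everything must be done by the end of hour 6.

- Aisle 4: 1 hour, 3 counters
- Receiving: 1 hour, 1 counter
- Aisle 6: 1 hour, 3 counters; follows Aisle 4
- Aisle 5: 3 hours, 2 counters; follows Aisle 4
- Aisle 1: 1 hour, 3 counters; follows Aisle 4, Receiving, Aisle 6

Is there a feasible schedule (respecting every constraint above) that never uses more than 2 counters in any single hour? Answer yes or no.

no

Total counter-hours = 16; over 6 hours the average is 16/6 > 2, so some hour must exceed 2.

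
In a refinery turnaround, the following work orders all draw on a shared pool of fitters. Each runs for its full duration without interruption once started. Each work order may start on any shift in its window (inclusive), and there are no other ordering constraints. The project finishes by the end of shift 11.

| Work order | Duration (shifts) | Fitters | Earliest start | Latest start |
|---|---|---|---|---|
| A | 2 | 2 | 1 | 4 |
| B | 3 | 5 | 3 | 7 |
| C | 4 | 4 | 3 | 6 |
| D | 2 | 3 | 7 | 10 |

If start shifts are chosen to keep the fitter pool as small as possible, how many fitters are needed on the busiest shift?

5

Early-start (A@1, B@3, C@3, D@7) gives peak 9: s1:2  s2:2  s3:9  s4:9  s5:9  s6:4  s7:3  s8:3  s9:0  s10:0  s11:0.
Shift C→6, D→10.
Schedule A@1, B@3, C@6, D@10: s1:2  s2:2  s3:5  s4:5  s5:5  s6:4  s7:4  s8:4  s9:4  s10:3  s11:3 — peak 5.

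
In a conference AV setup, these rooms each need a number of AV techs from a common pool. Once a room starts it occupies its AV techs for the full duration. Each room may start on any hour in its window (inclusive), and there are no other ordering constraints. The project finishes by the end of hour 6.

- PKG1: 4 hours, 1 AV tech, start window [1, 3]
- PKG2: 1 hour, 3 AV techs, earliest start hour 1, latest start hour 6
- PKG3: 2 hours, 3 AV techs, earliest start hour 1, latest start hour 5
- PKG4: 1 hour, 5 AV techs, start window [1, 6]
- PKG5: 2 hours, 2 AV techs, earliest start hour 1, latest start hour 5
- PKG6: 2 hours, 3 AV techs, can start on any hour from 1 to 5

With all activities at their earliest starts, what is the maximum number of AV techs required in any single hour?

17

Early-start schedule: PKG1@1, PKG2@1, PKG3@1, PKG4@1, PKG5@1, PKG6@1.
Load per hour: hour 1: 17, hour 2: 9, hour 3: 1, hour 4: 1, hour 5: 0, hour 6: 0.
Peak is 17.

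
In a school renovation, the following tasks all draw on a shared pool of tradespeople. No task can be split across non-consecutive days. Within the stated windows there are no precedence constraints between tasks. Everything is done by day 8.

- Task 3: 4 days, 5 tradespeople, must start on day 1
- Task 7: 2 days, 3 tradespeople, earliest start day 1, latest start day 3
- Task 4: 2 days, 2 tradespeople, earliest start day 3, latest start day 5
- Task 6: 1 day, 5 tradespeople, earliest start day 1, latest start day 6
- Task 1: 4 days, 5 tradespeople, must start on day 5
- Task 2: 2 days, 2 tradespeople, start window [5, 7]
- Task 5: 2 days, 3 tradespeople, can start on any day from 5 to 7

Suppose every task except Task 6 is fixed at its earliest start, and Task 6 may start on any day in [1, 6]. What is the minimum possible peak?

12

Task 6@1: d1:13  d2:8  d3:7  d4:7  d5:10  d6:10  d7:5  d8:5 → peak 13
Task 6@2: d1:8  d2:13  d3:7  d4:7  d5:10  d6:10  d7:5  d8:5 → peak 13
Task 6@3: d1:8  d2:8  d3:12  d4:7  d5:10  d6:10  d7:5  d8:5 → peak 12
Task 6@4: d1:8  d2:8  d3:7  d4:12  d5:10  d6:10  d7:5  d8:5 → peak 12
Task 6@5: d1:8  d2:8  d3:7  d4:7  d5:15  d6:10  d7:5  d8:5 → peak 15
Task 6@6: d1:8  d2:8  d3:7  d4:7  d5:10  d6:15  d7:5  d8:5 → peak 15
Best is Task 6@3, peak 12.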